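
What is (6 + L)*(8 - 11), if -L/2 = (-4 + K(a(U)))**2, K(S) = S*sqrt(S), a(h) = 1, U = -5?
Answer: 36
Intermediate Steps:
K(S) = S**(3/2)
L = -18 (L = -2*(-4 + 1**(3/2))**2 = -2*(-4 + 1)**2 = -2*(-3)**2 = -2*9 = -18)
(6 + L)*(8 - 11) = (6 - 18)*(8 - 11) = -12*(-3) = 36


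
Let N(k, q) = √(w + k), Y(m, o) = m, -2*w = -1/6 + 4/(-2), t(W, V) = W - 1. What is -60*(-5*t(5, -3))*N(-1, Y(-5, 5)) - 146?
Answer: -146 + 200*√3 ≈ 200.41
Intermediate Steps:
t(W, V) = -1 + W
w = 13/12 (w = -(-1/6 + 4/(-2))/2 = -(-1*⅙ + 4*(-½))/2 = -(-⅙ - 2)/2 = -½*(-13/6) = 13/12 ≈ 1.0833)
N(k, q) = √(13/12 + k)
-60*(-5*t(5, -3))*N(-1, Y(-5, 5)) - 146 = -60*(-5*(-1 + 5))*√(39 + 36*(-1))/6 - 146 = -60*(-5*4)*√(39 - 36)/6 - 146 = -(-1200)*√3/6 - 146 = -(-200)*√3 - 146 = 200*√3 - 146 = -146 + 200*√3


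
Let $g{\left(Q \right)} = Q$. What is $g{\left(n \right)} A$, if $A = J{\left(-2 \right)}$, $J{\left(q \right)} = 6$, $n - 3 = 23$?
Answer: $156$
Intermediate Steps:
$n = 26$ ($n = 3 + 23 = 26$)
$A = 6$
$g{\left(n \right)} A = 26 \cdot 6 = 156$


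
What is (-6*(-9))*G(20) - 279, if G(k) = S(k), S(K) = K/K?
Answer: -225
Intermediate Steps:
S(K) = 1
G(k) = 1
(-6*(-9))*G(20) - 279 = -6*(-9)*1 - 279 = 54*1 - 279 = 54 - 279 = -225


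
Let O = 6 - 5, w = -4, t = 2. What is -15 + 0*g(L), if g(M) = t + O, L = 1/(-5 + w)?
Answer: -15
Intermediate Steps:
O = 1
L = -⅑ (L = 1/(-5 - 4) = 1/(-9) = -⅑ ≈ -0.11111)
g(M) = 3 (g(M) = 2 + 1 = 3)
-15 + 0*g(L) = -15 + 0*3 = -15 + 0 = -15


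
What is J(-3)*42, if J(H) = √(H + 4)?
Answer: 42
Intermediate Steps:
J(H) = √(4 + H)
J(-3)*42 = √(4 - 3)*42 = √1*42 = 1*42 = 42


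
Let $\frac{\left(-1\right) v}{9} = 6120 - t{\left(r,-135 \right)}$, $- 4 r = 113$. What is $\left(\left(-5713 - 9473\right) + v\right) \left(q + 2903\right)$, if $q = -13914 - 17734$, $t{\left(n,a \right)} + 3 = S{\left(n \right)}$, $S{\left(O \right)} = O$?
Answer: $\frac{8111522805}{4} \approx 2.0279 \cdot 10^{9}$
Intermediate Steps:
$r = - \frac{113}{4}$ ($r = \left(- \frac{1}{4}\right) 113 = - \frac{113}{4} \approx -28.25$)
$t{\left(n,a \right)} = -3 + n$
$q = -31648$ ($q = -13914 - 17734 = -31648$)
$v = - \frac{221445}{4}$ ($v = - 9 \left(6120 - \left(-3 - \frac{113}{4}\right)\right) = - 9 \left(6120 - - \frac{125}{4}\right) = - 9 \left(6120 + \frac{125}{4}\right) = \left(-9\right) \frac{24605}{4} = - \frac{221445}{4} \approx -55361.0$)
$\left(\left(-5713 - 9473\right) + v\right) \left(q + 2903\right) = \left(\left(-5713 - 9473\right) - \frac{221445}{4}\right) \left(-31648 + 2903\right) = \left(\left(-5713 - 9473\right) - \frac{221445}{4}\right) \left(-28745\right) = \left(-15186 - \frac{221445}{4}\right) \left(-28745\right) = \left(- \frac{282189}{4}\right) \left(-28745\right) = \frac{8111522805}{4}$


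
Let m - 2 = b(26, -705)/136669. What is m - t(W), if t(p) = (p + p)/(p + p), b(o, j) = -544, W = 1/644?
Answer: 136125/136669 ≈ 0.99602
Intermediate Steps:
W = 1/644 ≈ 0.0015528
t(p) = 1 (t(p) = (2*p)/((2*p)) = (2*p)*(1/(2*p)) = 1)
m = 272794/136669 (m = 2 - 544/136669 = 272794/136669 ≈ 1.9960)
m - t(W) = 272794/136669 - 1*1 = 272794/136669 - 1 = 136125/136669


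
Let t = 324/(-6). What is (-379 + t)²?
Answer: 187489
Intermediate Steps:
t = -54 (t = 324*(-⅙) = -54)
(-379 + t)² = (-379 - 54)² = (-433)² = 187489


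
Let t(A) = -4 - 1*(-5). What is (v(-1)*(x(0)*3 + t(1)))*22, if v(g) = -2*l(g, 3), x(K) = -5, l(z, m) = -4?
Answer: -2464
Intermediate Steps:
t(A) = 1 (t(A) = -4 + 5 = 1)
v(g) = 8 (v(g) = -2*(-4) = 8)
(v(-1)*(x(0)*3 + t(1)))*22 = (8*(-5*3 + 1))*22 = (8*(-15 + 1))*22 = (8*(-14))*22 = -112*22 = -2464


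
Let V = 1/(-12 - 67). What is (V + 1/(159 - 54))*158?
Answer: -52/105 ≈ -0.49524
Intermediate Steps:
V = -1/79 (V = 1/(-79) = -1/79 ≈ -0.012658)
(V + 1/(159 - 54))*158 = (-1/79 + 1/(159 - 54))*158 = (-1/79 + 1/105)*158 = -26/8295*158 = -52/105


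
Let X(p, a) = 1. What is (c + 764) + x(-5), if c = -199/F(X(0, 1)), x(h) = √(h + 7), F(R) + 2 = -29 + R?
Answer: 23119/30 + √2 ≈ 772.05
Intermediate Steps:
F(R) = -31 + R (F(R) = -2 + (-29 + R) = -31 + R)
x(h) = √(7 + h)
c = 199/30 (c = -199/(-31 + 1) = -199/(-30) = -199*(-1/30) = 199/30 ≈ 6.6333)
(c + 764) + x(-5) = (199/30 + 764) + √(7 - 5) = 23119/30 + √2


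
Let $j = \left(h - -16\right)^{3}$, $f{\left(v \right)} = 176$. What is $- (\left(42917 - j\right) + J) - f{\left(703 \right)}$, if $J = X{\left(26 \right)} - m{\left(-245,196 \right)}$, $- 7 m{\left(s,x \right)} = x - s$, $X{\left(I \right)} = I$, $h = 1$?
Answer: $-38269$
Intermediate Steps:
$m{\left(s,x \right)} = - \frac{x}{7} + \frac{s}{7}$ ($m{\left(s,x \right)} = - \frac{x - s}{7} = - \frac{x}{7} + \frac{s}{7}$)
$j = 4913$ ($j = \left(1 - -16\right)^{3} = \left(1 + 16\right)^{3} = 17^{3} = 4913$)
$J = 89$ ($J = 26 - \left(\left(- \frac{1}{7}\right) 196 + \frac{1}{7} \left(-245\right)\right) = 26 - \left(-28 - 35\right) = 26 - -63 = 26 + 63 = 89$)
$- (\left(42917 - j\right) + J) - f{\left(703 \right)} = - (\left(42917 - 4913\right) + 89) - 176 = - (38004 + 89) - 176 = \left(-1\right) 38093 - 176 = -38093 - 176 = -38269$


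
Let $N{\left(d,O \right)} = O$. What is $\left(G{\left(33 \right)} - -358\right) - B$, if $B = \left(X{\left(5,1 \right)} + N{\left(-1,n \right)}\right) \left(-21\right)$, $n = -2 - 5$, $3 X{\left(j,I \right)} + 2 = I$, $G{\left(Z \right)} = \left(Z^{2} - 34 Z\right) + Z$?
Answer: $204$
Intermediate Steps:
$G{\left(Z \right)} = Z^{2} - 33 Z$
$X{\left(j,I \right)} = - \frac{2}{3} + \frac{I}{3}$
$n = -7$
$B = 154$ ($B = \left(\left(- \frac{2}{3} + \frac{1}{3} \cdot 1\right) - 7\right) \left(-21\right) = \left(\left(- \frac{2}{3} + \frac{1}{3}\right) - 7\right) \left(-21\right) = \left(- \frac{1}{3} - 7\right) \left(-21\right) = \left(- \frac{22}{3}\right) \left(-21\right) = 154$)
$\left(G{\left(33 \right)} - -358\right) - B = \left(33 \left(-33 + 33\right) - -358\right) - 154 = \left(33 \cdot 0 + 358\right) - 154 = \left(0 + 358\right) - 154 = 358 - 154 = 204$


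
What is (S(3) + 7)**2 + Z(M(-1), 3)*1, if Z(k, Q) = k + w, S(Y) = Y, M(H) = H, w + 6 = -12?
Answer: 81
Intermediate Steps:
w = -18 (w = -6 - 12 = -18)
Z(k, Q) = -18 + k (Z(k, Q) = k - 18 = -18 + k)
(S(3) + 7)**2 + Z(M(-1), 3)*1 = (3 + 7)**2 + (-18 - 1)*1 = 10**2 - 19*1 = 100 - 19 = 81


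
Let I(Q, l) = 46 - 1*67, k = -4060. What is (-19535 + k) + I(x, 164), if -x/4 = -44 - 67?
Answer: -23616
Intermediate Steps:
x = 444 (x = -4*(-44 - 67) = -4*(-111) = 444)
I(Q, l) = -21 (I(Q, l) = 46 - 67 = -21)
(-19535 + k) + I(x, 164) = (-19535 - 4060) - 21 = -23595 - 21 = -23616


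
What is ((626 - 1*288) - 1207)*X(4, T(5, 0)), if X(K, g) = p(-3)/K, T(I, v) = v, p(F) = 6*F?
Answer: 7821/2 ≈ 3910.5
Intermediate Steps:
X(K, g) = -18/K (X(K, g) = (6*(-3))/K = -18/K)
((626 - 1*288) - 1207)*X(4, T(5, 0)) = ((626 - 1*288) - 1207)*(-18/4) = ((626 - 288) - 1207)*(-18*¼) = (338 - 1207)*(-9/2) = -869*(-9/2) = 7821/2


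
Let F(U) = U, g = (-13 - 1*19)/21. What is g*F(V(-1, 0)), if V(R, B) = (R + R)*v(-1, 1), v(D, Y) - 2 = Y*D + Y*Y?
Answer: 128/21 ≈ 6.0952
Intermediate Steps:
v(D, Y) = 2 + Y² + D*Y (v(D, Y) = 2 + (Y*D + Y*Y) = 2 + (D*Y + Y²) = 2 + (Y² + D*Y) = 2 + Y² + D*Y)
g = -32/21 (g = (-13 - 19)*(1/21) = -32*1/21 = -32/21 ≈ -1.5238)
V(R, B) = 4*R (V(R, B) = (R + R)*(2 + 1² - 1*1) = (2*R)*(2 + 1 - 1) = (2*R)*2 = 4*R)
g*F(V(-1, 0)) = -128*(-1)/21 = -32/21*(-4) = 128/21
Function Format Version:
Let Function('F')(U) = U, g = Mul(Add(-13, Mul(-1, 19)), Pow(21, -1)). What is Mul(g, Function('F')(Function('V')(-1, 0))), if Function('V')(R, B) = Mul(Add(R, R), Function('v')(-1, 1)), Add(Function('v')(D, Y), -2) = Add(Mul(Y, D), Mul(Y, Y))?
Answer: Rational(128, 21) ≈ 6.0952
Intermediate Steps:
Function('v')(D, Y) = Add(2, Pow(Y, 2), Mul(D, Y)) (Function('v')(D, Y) = Add(2, Add(Mul(Y, D), Mul(Y, Y))) = Add(2, Add(Mul(D, Y), Pow(Y, 2))) = Add(2, Add(Pow(Y, 2), Mul(D, Y))) = Add(2, Pow(Y, 2), Mul(D, Y)))
g = Rational(-32, 21) (g = Mul(Add(-13, -19), Rational(1, 21)) = Mul(-32, Rational(1, 21)) = Rational(-32, 21) ≈ -1.5238)
Function('V')(R, B) = Mul(4, R) (Function('V')(R, B) = Mul(Add(R, R), Add(2, Pow(1, 2), Mul(-1, 1))) = Mul(Mul(2, R), Add(2, 1, -1)) = Mul(Mul(2, R), 2) = Mul(4, R))
Mul(g, Function('F')(Function('V')(-1, 0))) = Mul(Rational(-32, 21), Mul(4, -1)) = Mul(Rational(-32, 21), -4) = Rational(128, 21)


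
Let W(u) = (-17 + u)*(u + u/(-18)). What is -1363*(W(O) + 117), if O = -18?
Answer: -970456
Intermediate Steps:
W(u) = 17*u*(-17 + u)/18 (W(u) = (-17 + u)*(u + u*(-1/18)) = (-17 + u)*(u - u/18) = (-17 + u)*(17*u/18) = 17*u*(-17 + u)/18)
-1363*(W(O) + 117) = -1363*((17/18)*(-18)*(-17 - 18) + 117) = -1363*((17/18)*(-18)*(-35) + 117) = -1363*(595 + 117) = -1363*712 = -970456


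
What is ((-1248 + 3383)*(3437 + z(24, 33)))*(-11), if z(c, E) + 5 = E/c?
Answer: -645062495/8 ≈ -8.0633e+7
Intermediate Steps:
z(c, E) = -5 + E/c
((-1248 + 3383)*(3437 + z(24, 33)))*(-11) = ((-1248 + 3383)*(3437 + (-5 + 33/24)))*(-11) = (2135*(3437 + (-5 + 33*(1/24))))*(-11) = (2135*(3437 + (-5 + 11/8)))*(-11) = (2135*(3437 - 29/8))*(-11) = (2135*(27467/8))*(-11) = (58642045/8)*(-11) = -645062495/8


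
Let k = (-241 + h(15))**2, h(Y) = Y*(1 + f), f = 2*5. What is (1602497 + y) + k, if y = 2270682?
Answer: 3878955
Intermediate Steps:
f = 10
h(Y) = 11*Y (h(Y) = Y*(1 + 10) = Y*11 = 11*Y)
k = 5776 (k = (-241 + 11*15)**2 = (-241 + 165)**2 = (-76)**2 = 5776)
(1602497 + y) + k = (1602497 + 2270682) + 5776 = 3873179 + 5776 = 3878955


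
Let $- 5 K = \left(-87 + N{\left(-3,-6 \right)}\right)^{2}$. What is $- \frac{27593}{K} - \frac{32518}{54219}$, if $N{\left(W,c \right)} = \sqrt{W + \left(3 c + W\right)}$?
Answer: $\frac{- 3772088 \sqrt{6} + 2411658675 i}{54219 \left(116 \sqrt{6} + 2515 i\right)} \approx 17.455 + 2.0398 i$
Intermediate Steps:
$N{\left(W,c \right)} = \sqrt{2 W + 3 c}$ ($N{\left(W,c \right)} = \sqrt{W + \left(W + 3 c\right)} = \sqrt{2 W + 3 c}$)
$K = - \frac{\left(-87 + 2 i \sqrt{6}\right)^{2}}{5}$ ($K = - \frac{\left(-87 + \sqrt{2 \left(-3\right) + 3 \left(-6\right)}\right)^{2}}{5} = - \frac{\left(-87 + \sqrt{-6 - 18}\right)^{2}}{5} = - \frac{\left(-87 + \sqrt{-24}\right)^{2}}{5} = - \frac{\left(-87 + 2 i \sqrt{6}\right)^{2}}{5} \approx -1509.0 + 170.48 i$)
$- \frac{27593}{K} - \frac{32518}{54219} = - \frac{27593}{-1509 + \frac{348 i \sqrt{6}}{5}} - \frac{32518}{54219} = - \frac{32518}{54219} - \frac{27593}{-1509 + \frac{348 i \sqrt{6}}{5}}$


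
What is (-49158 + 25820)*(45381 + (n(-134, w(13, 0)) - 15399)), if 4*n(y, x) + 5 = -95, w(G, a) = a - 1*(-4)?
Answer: -699136466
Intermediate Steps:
w(G, a) = 4 + a (w(G, a) = a + 4 = 4 + a)
n(y, x) = -25 (n(y, x) = -5/4 + (1/4)*(-95) = -5/4 - 95/4 = -25)
(-49158 + 25820)*(45381 + (n(-134, w(13, 0)) - 15399)) = (-49158 + 25820)*(45381 + (-25 - 15399)) = -23338*(45381 - 15424) = -23338*29957 = -699136466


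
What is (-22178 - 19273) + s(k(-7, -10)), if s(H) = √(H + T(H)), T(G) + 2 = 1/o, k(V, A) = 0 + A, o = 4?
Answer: -41451 + I*√47/2 ≈ -41451.0 + 3.4278*I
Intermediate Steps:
k(V, A) = A
T(G) = -7/4 (T(G) = -2 + 1/4 = -2 + 1*(¼) = -2 + ¼ = -7/4)
s(H) = √(-7/4 + H) (s(H) = √(H - 7/4) = √(-7/4 + H))
(-22178 - 19273) + s(k(-7, -10)) = (-22178 - 19273) + √(-7 + 4*(-10))/2 = -41451 + √(-7 - 40)/2 = -41451 + √(-47)/2 = -41451 + (I*√47)/2 = -41451 + I*√47/2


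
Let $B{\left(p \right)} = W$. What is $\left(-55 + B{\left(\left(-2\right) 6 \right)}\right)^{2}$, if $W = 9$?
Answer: $2116$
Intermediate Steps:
$B{\left(p \right)} = 9$
$\left(-55 + B{\left(\left(-2\right) 6 \right)}\right)^{2} = \left(-55 + 9\right)^{2} = \left(-46\right)^{2} = 2116$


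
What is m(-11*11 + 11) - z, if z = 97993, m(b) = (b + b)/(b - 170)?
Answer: -1371891/14 ≈ -97992.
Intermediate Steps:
m(b) = 2*b/(-170 + b) (m(b) = (2*b)/(-170 + b) = 2*b/(-170 + b))
m(-11*11 + 11) - z = 2*(-11*11 + 11)/(-170 + (-11*11 + 11)) - 1*97993 = 2*(-121 + 11)/(-170 + (-121 + 11)) - 97993 = 2*(-110)/(-170 - 110) - 97993 = 2*(-110)/(-280) - 97993 = 2*(-110)*(-1/280) - 97993 = 11/14 - 97993 = -1371891/14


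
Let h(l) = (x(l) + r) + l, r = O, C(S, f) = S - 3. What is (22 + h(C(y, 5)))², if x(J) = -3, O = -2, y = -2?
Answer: 144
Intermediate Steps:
C(S, f) = -3 + S
r = -2
h(l) = -5 + l (h(l) = (-3 - 2) + l = -5 + l)
(22 + h(C(y, 5)))² = (22 + (-5 + (-3 - 2)))² = (22 + (-5 - 5))² = (22 - 10)² = 12² = 144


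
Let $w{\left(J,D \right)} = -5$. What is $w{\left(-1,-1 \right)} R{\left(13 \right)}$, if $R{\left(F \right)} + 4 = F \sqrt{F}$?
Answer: $20 - 65 \sqrt{13} \approx -214.36$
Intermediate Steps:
$R{\left(F \right)} = -4 + F^{\frac{3}{2}}$ ($R{\left(F \right)} = -4 + F \sqrt{F} = -4 + F^{\frac{3}{2}}$)
$w{\left(-1,-1 \right)} R{\left(13 \right)} = - 5 \left(-4 + 13^{\frac{3}{2}}\right) = - 5 \left(-4 + 13 \sqrt{13}\right) = 20 - 65 \sqrt{13}$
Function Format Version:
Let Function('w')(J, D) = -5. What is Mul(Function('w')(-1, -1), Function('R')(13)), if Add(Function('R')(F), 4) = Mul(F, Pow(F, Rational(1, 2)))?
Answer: Add(20, Mul(-65, Pow(13, Rational(1, 2)))) ≈ -214.36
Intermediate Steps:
Function('R')(F) = Add(-4, Pow(F, Rational(3, 2))) (Function('R')(F) = Add(-4, Mul(F, Pow(F, Rational(1, 2)))) = Add(-4, Pow(F, Rational(3, 2))))
Mul(Function('w')(-1, -1), Function('R')(13)) = Mul(-5, Add(-4, Pow(13, Rational(3, 2)))) = Mul(-5, Add(-4, Mul(13, Pow(13, Rational(1, 2))))) = Add(20, Mul(-65, Pow(13, Rational(1, 2))))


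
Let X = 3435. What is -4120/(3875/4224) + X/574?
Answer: -1995188499/444850 ≈ -4485.1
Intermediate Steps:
-4120/(3875/4224) + X/574 = -4120/(3875/4224) + 3435/574 = -4120/(3875*(1/4224)) + 3435*(1/574) = -4120/3875/4224 + 3435/574 = -4120*4224/3875 + 3435/574 = -3480576/775 + 3435/574 = -1995188499/444850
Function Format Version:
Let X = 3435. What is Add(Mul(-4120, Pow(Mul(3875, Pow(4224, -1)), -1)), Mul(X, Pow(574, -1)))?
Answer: Rational(-1995188499, 444850) ≈ -4485.1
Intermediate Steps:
Add(Mul(-4120, Pow(Mul(3875, Pow(4224, -1)), -1)), Mul(X, Pow(574, -1))) = Add(Mul(-4120, Pow(Mul(3875, Pow(4224, -1)), -1)), Mul(3435, Pow(574, -1))) = Add(Mul(-4120, Pow(Mul(3875, Rational(1, 4224)), -1)), Mul(3435, Rational(1, 574))) = Add(Mul(-4120, Pow(Rational(3875, 4224), -1)), Rational(3435, 574)) = Add(Mul(-4120, Rational(4224, 3875)), Rational(3435, 574)) = Add(Rational(-3480576, 775), Rational(3435, 574)) = Rational(-1995188499, 444850)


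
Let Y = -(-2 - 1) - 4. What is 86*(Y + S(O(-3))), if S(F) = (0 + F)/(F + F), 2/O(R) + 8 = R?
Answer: -43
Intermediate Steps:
O(R) = 2/(-8 + R)
S(F) = 1/2 (S(F) = F/((2*F)) = F*(1/(2*F)) = 1/2)
Y = -1 (Y = -1*(-3) - 4 = 3 - 4 = -1)
86*(Y + S(O(-3))) = 86*(-1 + 1/2) = 86*(-1/2) = -43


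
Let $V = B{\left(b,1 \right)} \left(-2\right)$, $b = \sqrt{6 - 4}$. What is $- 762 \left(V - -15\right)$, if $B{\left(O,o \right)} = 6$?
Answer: $-2286$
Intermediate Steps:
$b = \sqrt{2} \approx 1.4142$
$V = -12$ ($V = 6 \left(-2\right) = -12$)
$- 762 \left(V - -15\right) = - 762 \left(-12 - -15\right) = - 762 \left(-12 + 15\right) = \left(-762\right) 3 = -2286$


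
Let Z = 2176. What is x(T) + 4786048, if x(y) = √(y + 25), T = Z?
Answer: 4786048 + √2201 ≈ 4.7861e+6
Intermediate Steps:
T = 2176
x(y) = √(25 + y)
x(T) + 4786048 = √(25 + 2176) + 4786048 = √2201 + 4786048 = 4786048 + √2201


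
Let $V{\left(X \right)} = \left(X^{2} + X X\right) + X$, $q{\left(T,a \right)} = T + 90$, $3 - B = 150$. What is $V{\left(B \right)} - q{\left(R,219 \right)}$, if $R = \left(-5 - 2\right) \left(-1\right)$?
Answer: $42974$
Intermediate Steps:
$B = -147$ ($B = 3 - 150 = -147$)
$R = 7$ ($R = \left(-7\right) \left(-1\right) = 7$)
$q{\left(T,a \right)} = 90 + T$
$V{\left(X \right)} = X + 2 X^{2}$ ($V{\left(X \right)} = \left(X^{2} + X^{2}\right) + X = 2 X^{2} + X = X + 2 X^{2}$)
$V{\left(B \right)} - q{\left(R,219 \right)} = - 147 \left(1 + 2 \left(-147\right)\right) - \left(90 + 7\right) = - 147 \left(1 - 294\right) - 97 = \left(-147\right) \left(-293\right) - 97 = 43071 - 97 = 42974$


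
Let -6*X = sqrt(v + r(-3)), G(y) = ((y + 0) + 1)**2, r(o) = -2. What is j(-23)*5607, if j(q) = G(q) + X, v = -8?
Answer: 2713788 - 1869*I*sqrt(10)/2 ≈ 2.7138e+6 - 2955.1*I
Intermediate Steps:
G(y) = (1 + y)**2 (G(y) = (y + 1)**2 = (1 + y)**2)
X = -I*sqrt(10)/6 (X = -sqrt(-8 - 2)/6 = -I*sqrt(10)/6 ≈ -0.52705*I)
j(q) = (1 + q)**2 - I*sqrt(10)/6
j(-23)*5607 = ((1 - 23)**2 - I*sqrt(10)/6)*5607 = ((-22)**2 - I*sqrt(10)/6)*5607 = (484 - I*sqrt(10)/6)*5607 = 2713788 - 1869*I*sqrt(10)/2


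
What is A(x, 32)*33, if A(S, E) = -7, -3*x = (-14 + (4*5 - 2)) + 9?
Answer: -231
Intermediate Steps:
x = -13/3 (x = -((-14 + (4*5 - 2)) + 9)/3 = -((-14 + (20 - 2)) + 9)/3 = -((-14 + 18) + 9)/3 = -(4 + 9)/3 = -⅓*13 = -13/3 ≈ -4.3333)
A(x, 32)*33 = -7*33 = -231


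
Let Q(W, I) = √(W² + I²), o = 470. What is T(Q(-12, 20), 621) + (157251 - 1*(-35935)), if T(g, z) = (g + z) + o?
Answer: 194277 + 4*√34 ≈ 1.9430e+5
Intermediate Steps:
Q(W, I) = √(I² + W²)
T(g, z) = 470 + g + z (T(g, z) = (g + z) + 470 = 470 + g + z)
T(Q(-12, 20), 621) + (157251 - 1*(-35935)) = (470 + √(20² + (-12)²) + 621) + (157251 - 1*(-35935)) = (470 + √(400 + 144) + 621) + (157251 + 35935) = (470 + √544 + 621) + 193186 = (470 + 4*√34 + 621) + 193186 = (1091 + 4*√34) + 193186 = 194277 + 4*√34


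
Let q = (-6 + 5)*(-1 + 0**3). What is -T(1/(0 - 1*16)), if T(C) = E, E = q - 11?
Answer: 10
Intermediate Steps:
q = 1 (q = -(-1 + 0) = -1*(-1) = 1)
E = -10 (E = 1 - 11 = -10)
T(C) = -10
-T(1/(0 - 1*16)) = -1*(-10) = 10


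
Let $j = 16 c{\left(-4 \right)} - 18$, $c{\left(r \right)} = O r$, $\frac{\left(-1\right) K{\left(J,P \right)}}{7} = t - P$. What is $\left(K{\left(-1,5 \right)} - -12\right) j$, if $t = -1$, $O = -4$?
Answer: $12852$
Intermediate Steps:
$K{\left(J,P \right)} = 7 + 7 P$ ($K{\left(J,P \right)} = - 7 \left(-1 - P\right) = 7 + 7 P$)
$c{\left(r \right)} = - 4 r$
$j = 238$ ($j = 16 \left(\left(-4\right) \left(-4\right)\right) - 18 = 16 \cdot 16 - 18 = 256 - 18 = 238$)
$\left(K{\left(-1,5 \right)} - -12\right) j = \left(\left(7 + 7 \cdot 5\right) - -12\right) 238 = \left(\left(7 + 35\right) + 12\right) 238 = \left(42 + 12\right) 238 = 54 \cdot 238 = 12852$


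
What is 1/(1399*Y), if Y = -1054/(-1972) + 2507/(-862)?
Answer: -12499/41509729 ≈ -0.00030111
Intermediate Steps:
Y = -29671/12499 (Y = -1054*(-1/1972) + 2507*(-1/862) = 31/58 - 2507/862 = -29671/12499 ≈ -2.3739)
1/(1399*Y) = 1/(1399*(-29671/12499)) = (1/1399)*(-12499/29671) = -12499/41509729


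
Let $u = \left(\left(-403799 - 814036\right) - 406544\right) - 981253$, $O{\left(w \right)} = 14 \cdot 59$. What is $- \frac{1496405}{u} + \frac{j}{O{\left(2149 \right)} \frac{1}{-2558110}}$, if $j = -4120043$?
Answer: $\frac{13731059456294638945}{1076126016} \approx 1.276 \cdot 10^{10}$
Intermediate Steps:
$O{\left(w \right)} = 826$
$u = -2605632$ ($u = \left(-1217835 - 406544\right) - 981253 = -1624379 - 981253 = -2605632$)
$- \frac{1496405}{u} + \frac{j}{O{\left(2149 \right)} \frac{1}{-2558110}} = - \frac{1496405}{-2605632} - \frac{4120043}{826 \frac{1}{-2558110}} = \left(-1496405\right) \left(- \frac{1}{2605632}\right) - \frac{4120043}{826 \left(- \frac{1}{2558110}\right)} = \frac{1496405}{2605632} - \frac{4120043}{- \frac{413}{1279055}} = \frac{1496405}{2605632} - - \frac{5269761599365}{413} = \frac{1496405}{2605632} + \frac{5269761599365}{413} = \frac{13731059456294638945}{1076126016}$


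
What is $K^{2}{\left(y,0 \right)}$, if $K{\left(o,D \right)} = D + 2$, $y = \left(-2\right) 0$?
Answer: $4$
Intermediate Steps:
$y = 0$
$K{\left(o,D \right)} = 2 + D$
$K^{2}{\left(y,0 \right)} = \left(2 + 0\right)^{2} = 2^{2} = 4$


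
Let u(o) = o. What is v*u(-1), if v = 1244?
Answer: -1244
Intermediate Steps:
v*u(-1) = 1244*(-1) = -1244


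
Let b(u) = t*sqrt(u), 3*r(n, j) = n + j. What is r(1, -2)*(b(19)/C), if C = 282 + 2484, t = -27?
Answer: 3*sqrt(19)/922 ≈ 0.014183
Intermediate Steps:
r(n, j) = j/3 + n/3 (r(n, j) = (n + j)/3 = (j + n)/3 = j/3 + n/3)
C = 2766
b(u) = -27*sqrt(u)
r(1, -2)*(b(19)/C) = ((1/3)*(-2) + (1/3)*1)*(-27*sqrt(19)/2766) = (-2/3 + 1/3)*(-27*sqrt(19)*(1/2766)) = -(-3)*sqrt(19)/922 = 3*sqrt(19)/922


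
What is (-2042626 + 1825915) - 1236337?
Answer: -1453048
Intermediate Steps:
(-2042626 + 1825915) - 1236337 = -216711 - 1236337 = -1453048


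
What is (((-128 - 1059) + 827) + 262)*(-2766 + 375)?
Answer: 234318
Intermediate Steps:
(((-128 - 1059) + 827) + 262)*(-2766 + 375) = ((-1187 + 827) + 262)*(-2391) = (-360 + 262)*(-2391) = -98*(-2391) = 234318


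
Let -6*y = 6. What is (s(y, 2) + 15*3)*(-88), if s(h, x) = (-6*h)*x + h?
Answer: -4928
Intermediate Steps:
y = -1 (y = -⅙*6 = -1)
s(h, x) = h - 6*h*x (s(h, x) = -6*h*x + h = h - 6*h*x)
(s(y, 2) + 15*3)*(-88) = (-(1 - 6*2) + 15*3)*(-88) = (-(1 - 12) + 45)*(-88) = (-1*(-11) + 45)*(-88) = (11 + 45)*(-88) = 56*(-88) = -4928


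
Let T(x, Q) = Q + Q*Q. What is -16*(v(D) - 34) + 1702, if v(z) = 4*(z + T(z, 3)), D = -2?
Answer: 1606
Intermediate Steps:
T(x, Q) = Q + Q²
v(z) = 48 + 4*z (v(z) = 4*(z + 3*(1 + 3)) = 4*(z + 3*4) = 4*(z + 12) = 4*(12 + z) = 48 + 4*z)
-16*(v(D) - 34) + 1702 = -16*((48 + 4*(-2)) - 34) + 1702 = -16*((48 - 8) - 34) + 1702 = -16*(40 - 34) + 1702 = -16*6 + 1702 = -96 + 1702 = 1606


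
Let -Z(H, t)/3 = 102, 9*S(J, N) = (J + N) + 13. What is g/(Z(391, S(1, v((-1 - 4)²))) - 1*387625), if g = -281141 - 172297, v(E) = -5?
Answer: 453438/387931 ≈ 1.1689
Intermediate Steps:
S(J, N) = 13/9 + J/9 + N/9 (S(J, N) = ((J + N) + 13)/9 = (13 + J + N)/9 = 13/9 + J/9 + N/9)
Z(H, t) = -306 (Z(H, t) = -3*102 = -306)
g = -453438
g/(Z(391, S(1, v((-1 - 4)²))) - 1*387625) = -453438/(-306 - 1*387625) = -453438/(-306 - 387625) = -453438/(-387931) = -453438*(-1/387931) = 453438/387931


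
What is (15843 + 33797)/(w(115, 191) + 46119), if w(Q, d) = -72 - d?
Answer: 6205/5732 ≈ 1.0825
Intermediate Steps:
(15843 + 33797)/(w(115, 191) + 46119) = (15843 + 33797)/((-72 - 1*191) + 46119) = 49640/((-72 - 191) + 46119) = 49640/(-263 + 46119) = 49640/45856 = 49640*(1/45856) = 6205/5732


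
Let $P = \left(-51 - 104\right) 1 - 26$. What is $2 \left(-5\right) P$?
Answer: $1810$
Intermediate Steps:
$P = -181$ ($P = \left(-51 - 104\right) 1 - 26 = \left(-155\right) 1 - 26 = -155 - 26 = -181$)
$2 \left(-5\right) P = 2 \left(-5\right) \left(-181\right) = \left(-10\right) \left(-181\right) = 1810$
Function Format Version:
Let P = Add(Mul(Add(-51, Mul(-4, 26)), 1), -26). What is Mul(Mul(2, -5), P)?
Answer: 1810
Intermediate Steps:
P = -181 (P = Add(Mul(Add(-51, -104), 1), -26) = Add(Mul(-155, 1), -26) = Add(-155, -26) = -181)
Mul(Mul(2, -5), P) = Mul(Mul(2, -5), -181) = Mul(-10, -181) = 1810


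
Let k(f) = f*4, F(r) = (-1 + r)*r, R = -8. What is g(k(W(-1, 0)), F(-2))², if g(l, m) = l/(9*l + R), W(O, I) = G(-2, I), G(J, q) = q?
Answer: 0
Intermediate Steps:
W(O, I) = I
F(r) = r*(-1 + r)
k(f) = 4*f
g(l, m) = l/(-8 + 9*l) (g(l, m) = l/(9*l - 8) = l/(-8 + 9*l))
g(k(W(-1, 0)), F(-2))² = ((4*0)/(-8 + 9*(4*0)))² = (0/(-8 + 9*0))² = (0/(-8 + 0))² = (0/(-8))² = (0*(-⅛))² = 0² = 0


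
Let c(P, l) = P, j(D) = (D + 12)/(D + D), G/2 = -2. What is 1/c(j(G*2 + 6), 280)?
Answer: -⅖ ≈ -0.40000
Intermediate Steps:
G = -4 (G = 2*(-2) = -4)
j(D) = (12 + D)/(2*D) (j(D) = (12 + D)/((2*D)) = (12 + D)*(1/(2*D)) = (12 + D)/(2*D))
1/c(j(G*2 + 6), 280) = 1/((12 + (-4*2 + 6))/(2*(-4*2 + 6))) = 1/((12 + (-8 + 6))/(2*(-8 + 6))) = 1/((½)*(12 - 2)/(-2)) = 1/((½)*(-½)*10) = 1/(-5/2) = -⅖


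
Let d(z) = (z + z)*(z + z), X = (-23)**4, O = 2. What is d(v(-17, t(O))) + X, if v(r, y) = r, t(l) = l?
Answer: 280997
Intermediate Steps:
X = 279841
d(z) = 4*z**2 (d(z) = (2*z)*(2*z) = 4*z**2)
d(v(-17, t(O))) + X = 4*(-17)**2 + 279841 = 4*289 + 279841 = 1156 + 279841 = 280997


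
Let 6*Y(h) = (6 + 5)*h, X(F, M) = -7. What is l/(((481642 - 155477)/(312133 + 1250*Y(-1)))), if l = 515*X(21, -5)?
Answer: -95740972/27957 ≈ -3424.6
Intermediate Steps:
Y(h) = 11*h/6 (Y(h) = ((6 + 5)*h)/6 = (11*h)/6 = 11*h/6)
l = -3605 (l = 515*(-7) = -3605)
l/(((481642 - 155477)/(312133 + 1250*Y(-1)))) = -3605*(312133 + 1250*((11/6)*(-1)))/(481642 - 155477) = -3605/(326165/(312133 + 1250*(-11/6))) = -3605/(326165/(312133 - 6875/3)) = -3605/(326165/(929524/3)) = -3605/(326165*(3/929524)) = -3605/978495/929524 = -3605*929524/978495 = -95740972/27957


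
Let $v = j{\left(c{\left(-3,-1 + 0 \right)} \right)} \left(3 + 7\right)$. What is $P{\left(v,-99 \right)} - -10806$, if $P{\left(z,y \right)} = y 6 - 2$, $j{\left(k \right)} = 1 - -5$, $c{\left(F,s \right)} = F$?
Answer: $10210$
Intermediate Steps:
$j{\left(k \right)} = 6$ ($j{\left(k \right)} = 1 + 5 = 6$)
$v = 60$ ($v = 6 \left(3 + 7\right) = 6 \cdot 10 = 60$)
$P{\left(z,y \right)} = -2 + 6 y$ ($P{\left(z,y \right)} = 6 y - 2 = -2 + 6 y$)
$P{\left(v,-99 \right)} - -10806 = \left(-2 + 6 \left(-99\right)\right) - -10806 = \left(-2 - 594\right) + 10806 = -596 + 10806 = 10210$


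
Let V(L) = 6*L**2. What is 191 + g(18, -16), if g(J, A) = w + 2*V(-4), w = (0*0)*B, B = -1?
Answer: 383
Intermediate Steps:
w = 0 (w = (0*0)*(-1) = 0*(-1) = 0)
g(J, A) = 192 (g(J, A) = 0 + 2*(6*(-4)**2) = 0 + 2*(6*16) = 0 + 2*96 = 0 + 192 = 192)
191 + g(18, -16) = 191 + 192 = 383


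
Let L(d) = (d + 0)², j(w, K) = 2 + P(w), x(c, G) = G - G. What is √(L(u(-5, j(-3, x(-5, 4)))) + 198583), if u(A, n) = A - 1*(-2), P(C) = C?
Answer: 8*√3103 ≈ 445.64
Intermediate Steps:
x(c, G) = 0
j(w, K) = 2 + w
u(A, n) = 2 + A (u(A, n) = A + 2 = 2 + A)
L(d) = d²
√(L(u(-5, j(-3, x(-5, 4)))) + 198583) = √((2 - 5)² + 198583) = √((-3)² + 198583) = √(9 + 198583) = √198592 = 8*√3103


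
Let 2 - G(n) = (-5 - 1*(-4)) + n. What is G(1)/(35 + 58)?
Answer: 2/93 ≈ 0.021505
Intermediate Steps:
G(n) = 3 - n (G(n) = 2 - ((-5 - 1*(-4)) + n) = 2 - ((-5 + 4) + n) = 2 - (-1 + n) = 2 + (1 - n) = 3 - n)
G(1)/(35 + 58) = (3 - 1*1)/(35 + 58) = (3 - 1)/93 = (1/93)*2 = 2/93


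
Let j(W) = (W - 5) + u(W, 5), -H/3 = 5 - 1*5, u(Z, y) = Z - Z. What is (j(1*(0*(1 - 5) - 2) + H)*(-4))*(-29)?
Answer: -812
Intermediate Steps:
u(Z, y) = 0
H = 0 (H = -3*(5 - 1*5) = -3*(5 - 5) = -3*0 = 0)
j(W) = -5 + W (j(W) = (W - 5) + 0 = (-5 + W) + 0 = -5 + W)
(j(1*(0*(1 - 5) - 2) + H)*(-4))*(-29) = ((-5 + (1*(0*(1 - 5) - 2) + 0))*(-4))*(-29) = ((-5 + (1*(0*(-4) - 2) + 0))*(-4))*(-29) = ((-5 + (1*(0 - 2) + 0))*(-4))*(-29) = ((-5 + (1*(-2) + 0))*(-4))*(-29) = ((-5 + (-2 + 0))*(-4))*(-29) = ((-5 - 2)*(-4))*(-29) = -7*(-4)*(-29) = 28*(-29) = -812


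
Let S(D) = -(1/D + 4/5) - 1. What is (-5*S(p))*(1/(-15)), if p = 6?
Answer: -59/90 ≈ -0.65556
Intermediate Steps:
S(D) = -9/5 - 1/D (S(D) = -(1/D + 4*(⅕)) - 1 = -(1/D + ⅘) - 1 = -(⅘ + 1/D) - 1 = (-⅘ - 1/D) - 1 = -9/5 - 1/D)
(-5*S(p))*(1/(-15)) = (-5*(-9/5 - 1/6))*(1/(-15)) = (-5*(-9/5 - 1*⅙))*(1*(-1/15)) = -5*(-9/5 - ⅙)*(-1/15) = -5*(-59/30)*(-1/15) = (59/6)*(-1/15) = -59/90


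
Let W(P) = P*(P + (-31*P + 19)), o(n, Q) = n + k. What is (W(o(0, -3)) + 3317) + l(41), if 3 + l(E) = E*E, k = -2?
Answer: 4837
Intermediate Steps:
o(n, Q) = -2 + n (o(n, Q) = n - 2 = -2 + n)
l(E) = -3 + E**2 (l(E) = -3 + E*E = -3 + E**2)
W(P) = P*(19 - 30*P) (W(P) = P*(P + (19 - 31*P)) = P*(19 - 30*P))
(W(o(0, -3)) + 3317) + l(41) = ((-2 + 0)*(19 - 30*(-2 + 0)) + 3317) + (-3 + 41**2) = (-2*(19 - 30*(-2)) + 3317) + (-3 + 1681) = (-2*(19 + 60) + 3317) + 1678 = (-2*79 + 3317) + 1678 = (-158 + 3317) + 1678 = 3159 + 1678 = 4837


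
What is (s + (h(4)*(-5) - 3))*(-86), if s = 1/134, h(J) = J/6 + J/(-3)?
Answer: -5891/201 ≈ -29.308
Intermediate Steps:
h(J) = -J/6 (h(J) = J*(⅙) + J*(-⅓) = J/6 - J/3 = -J/6)
s = 1/134 ≈ 0.0074627
(s + (h(4)*(-5) - 3))*(-86) = (1/134 + (-⅙*4*(-5) - 3))*(-86) = (1/134 + (-⅔*(-5) - 3))*(-86) = (1/134 + (10/3 - 3))*(-86) = (1/134 + ⅓)*(-86) = (137/402)*(-86) = -5891/201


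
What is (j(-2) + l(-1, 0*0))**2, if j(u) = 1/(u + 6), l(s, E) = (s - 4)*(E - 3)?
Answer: 3721/16 ≈ 232.56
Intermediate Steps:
l(s, E) = (-4 + s)*(-3 + E)
j(u) = 1/(6 + u)
(j(-2) + l(-1, 0*0))**2 = (1/(6 - 2) + (12 - 0*0 - 3*(-1) + (0*0)*(-1)))**2 = (1/4 + (12 - 4*0 + 3 + 0*(-1)))**2 = (1/4 + (12 + 0 + 3 + 0))**2 = (1/4 + 15)**2 = (61/4)**2 = 3721/16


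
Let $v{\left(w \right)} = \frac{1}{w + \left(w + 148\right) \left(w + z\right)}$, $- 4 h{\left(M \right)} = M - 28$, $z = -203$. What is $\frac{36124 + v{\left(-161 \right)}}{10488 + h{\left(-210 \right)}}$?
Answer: $\frac{66049122}{19285049} \approx 3.4249$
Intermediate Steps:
$h{\left(M \right)} = 7 - \frac{M}{4}$ ($h{\left(M \right)} = - \frac{M - 28}{4} = - \frac{-28 + M}{4} = 7 - \frac{M}{4}$)
$v{\left(w \right)} = \frac{1}{w + \left(-203 + w\right) \left(148 + w\right)}$ ($v{\left(w \right)} = \frac{1}{w + \left(w + 148\right) \left(w - 203\right)} = \frac{1}{w + \left(148 + w\right) \left(-203 + w\right)} = \frac{1}{w + \left(-203 + w\right) \left(148 + w\right)}$)
$\frac{36124 + v{\left(-161 \right)}}{10488 + h{\left(-210 \right)}} = \frac{36124 + \frac{1}{-30044 + \left(-161\right)^{2} - -8694}}{10488 + \left(7 - - \frac{105}{2}\right)} = \frac{36124 + \frac{1}{-30044 + 25921 + 8694}}{10488 + \left(7 + \frac{105}{2}\right)} = \frac{36124 + \frac{1}{4571}}{10488 + \frac{119}{2}} = \frac{36124 + \frac{1}{4571}}{\frac{21095}{2}} = \frac{165122805}{4571} \cdot \frac{2}{21095} = \frac{66049122}{19285049}$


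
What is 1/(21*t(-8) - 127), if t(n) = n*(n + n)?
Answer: 1/2561 ≈ 0.00039047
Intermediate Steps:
t(n) = 2*n² (t(n) = n*(2*n) = 2*n²)
1/(21*t(-8) - 127) = 1/(21*(2*(-8)²) - 127) = 1/(21*(2*64) - 127) = 1/(21*128 - 127) = 1/(2688 - 127) = 1/2561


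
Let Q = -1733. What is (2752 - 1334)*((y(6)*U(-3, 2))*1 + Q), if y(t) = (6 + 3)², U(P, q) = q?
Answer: -2227678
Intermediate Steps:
y(t) = 81 (y(t) = 9² = 81)
(2752 - 1334)*((y(6)*U(-3, 2))*1 + Q) = (2752 - 1334)*((81*2)*1 - 1733) = 1418*(162*1 - 1733) = 1418*(162 - 1733) = 1418*(-1571) = -2227678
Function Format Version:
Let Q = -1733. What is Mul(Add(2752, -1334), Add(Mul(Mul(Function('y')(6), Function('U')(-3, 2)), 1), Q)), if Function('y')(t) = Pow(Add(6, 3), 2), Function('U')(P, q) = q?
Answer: -2227678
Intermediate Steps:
Function('y')(t) = 81 (Function('y')(t) = Pow(9, 2) = 81)
Mul(Add(2752, -1334), Add(Mul(Mul(Function('y')(6), Function('U')(-3, 2)), 1), Q)) = Mul(Add(2752, -1334), Add(Mul(Mul(81, 2), 1), -1733)) = Mul(1418, Add(Mul(162, 1), -1733)) = Mul(1418, Add(162, -1733)) = Mul(1418, -1571) = -2227678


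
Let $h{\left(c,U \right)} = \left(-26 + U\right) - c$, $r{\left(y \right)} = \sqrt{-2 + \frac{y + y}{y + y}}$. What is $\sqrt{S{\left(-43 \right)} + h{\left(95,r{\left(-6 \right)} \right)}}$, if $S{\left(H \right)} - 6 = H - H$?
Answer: $\sqrt{-115 + i} \approx 0.04663 + 10.724 i$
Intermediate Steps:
$S{\left(H \right)} = 6$ ($S{\left(H \right)} = 6 + \left(H - H\right) = 6 + 0 = 6$)
$r{\left(y \right)} = i$ ($r{\left(y \right)} = \sqrt{-2 + \frac{2 y}{2 y}} = \sqrt{-2 + 2 y \frac{1}{2 y}} = \sqrt{-2 + 1} = \sqrt{-1} = i$)
$h{\left(c,U \right)} = -26 + U - c$
$\sqrt{S{\left(-43 \right)} + h{\left(95,r{\left(-6 \right)} \right)}} = \sqrt{6 - \left(121 - i\right)} = \sqrt{-115 + i}$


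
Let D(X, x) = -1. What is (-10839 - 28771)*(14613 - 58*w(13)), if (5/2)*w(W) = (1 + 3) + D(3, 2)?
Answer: -576064074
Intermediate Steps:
w(W) = 6/5 (w(W) = 2*((1 + 3) - 1)/5 = 2*(4 - 1)/5 = (⅖)*3 = 6/5)
(-10839 - 28771)*(14613 - 58*w(13)) = (-10839 - 28771)*(14613 - 58*6/5) = -39610*(14613 - 348/5) = -39610*72717/5 = -576064074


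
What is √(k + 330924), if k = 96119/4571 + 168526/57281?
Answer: √9449551288438471959/5343499 ≈ 575.28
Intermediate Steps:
k = 896589255/37404493 (k = 96119*(1/4571) + 168526*(1/57281) = 96119/4571 + 168526/57281 = 896589255/37404493 ≈ 23.970)
√(k + 330924) = √(896589255/37404493 + 330924) = √(12378941030787/37404493) = √9449551288438471959/5343499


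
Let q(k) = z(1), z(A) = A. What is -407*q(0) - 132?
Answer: -539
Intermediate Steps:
q(k) = 1
-407*q(0) - 132 = -407*1 - 132 = -407 - 132 = -539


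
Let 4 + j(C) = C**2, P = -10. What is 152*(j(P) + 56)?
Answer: 23104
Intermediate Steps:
j(C) = -4 + C**2
152*(j(P) + 56) = 152*((-4 + (-10)**2) + 56) = 152*((-4 + 100) + 56) = 152*(96 + 56) = 152*152 = 23104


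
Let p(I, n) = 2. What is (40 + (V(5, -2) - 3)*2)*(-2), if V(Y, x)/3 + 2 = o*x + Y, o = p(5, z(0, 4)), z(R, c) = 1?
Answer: -56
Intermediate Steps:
o = 2
V(Y, x) = -6 + 3*Y + 6*x (V(Y, x) = -6 + 3*(2*x + Y) = -6 + 3*(Y + 2*x) = -6 + (3*Y + 6*x) = -6 + 3*Y + 6*x)
(40 + (V(5, -2) - 3)*2)*(-2) = (40 + ((-6 + 3*5 + 6*(-2)) - 3)*2)*(-2) = (40 + ((-6 + 15 - 12) - 3)*2)*(-2) = (40 + (-3 - 3)*2)*(-2) = (40 - 6*2)*(-2) = (40 - 12)*(-2) = 28*(-2) = -56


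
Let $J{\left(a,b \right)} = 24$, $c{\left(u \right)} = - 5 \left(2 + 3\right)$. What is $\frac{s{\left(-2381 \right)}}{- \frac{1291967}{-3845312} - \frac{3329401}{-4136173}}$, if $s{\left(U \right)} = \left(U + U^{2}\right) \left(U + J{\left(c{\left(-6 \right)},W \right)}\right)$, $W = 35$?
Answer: $- \frac{212435069703200850248960}{18146384640403} \approx -1.1707 \cdot 10^{10}$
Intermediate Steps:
$c{\left(u \right)} = -25$ ($c{\left(u \right)} = \left(-5\right) 5 = -25$)
$s{\left(U \right)} = \left(24 + U\right) \left(U + U^{2}\right)$ ($s{\left(U \right)} = \left(U + U^{2}\right) \left(U + 24\right) = \left(U + U^{2}\right) \left(24 + U\right) = \left(24 + U\right) \left(U + U^{2}\right)$)
$\frac{s{\left(-2381 \right)}}{- \frac{1291967}{-3845312} - \frac{3329401}{-4136173}} = \frac{\left(-2381\right) \left(24 + \left(-2381\right)^{2} + 25 \left(-2381\right)\right)}{- \frac{1291967}{-3845312} - \frac{3329401}{-4136173}} = \frac{\left(-2381\right) \left(24 + 5669161 - 59525\right)}{\left(-1291967\right) \left(- \frac{1}{3845312}\right) - - \frac{3329401}{4136173}} = \frac{\left(-2381\right) 5609660}{\frac{1291967}{3845312} + \frac{3329401}{4136173}} = - \frac{13356600460}{\frac{18146384640403}{15904875670976}} = \left(-13356600460\right) \frac{15904875670976}{18146384640403} = - \frac{212435069703200850248960}{18146384640403}$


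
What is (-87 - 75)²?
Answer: 26244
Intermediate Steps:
(-87 - 75)² = (-162)² = 26244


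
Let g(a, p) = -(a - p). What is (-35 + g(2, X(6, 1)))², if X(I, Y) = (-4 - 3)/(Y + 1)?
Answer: 6561/4 ≈ 1640.3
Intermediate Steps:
X(I, Y) = -7/(1 + Y)
g(a, p) = p - a
(-35 + g(2, X(6, 1)))² = (-35 + (-7/(1 + 1) - 1*2))² = (-35 + (-7/2 - 2))² = (-35 - 11/2)² = (-81/2)² = 6561/4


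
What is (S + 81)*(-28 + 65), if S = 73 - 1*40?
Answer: 4218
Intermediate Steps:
S = 33 (S = 73 - 40 = 33)
(S + 81)*(-28 + 65) = (33 + 81)*(-28 + 65) = 114*37 = 4218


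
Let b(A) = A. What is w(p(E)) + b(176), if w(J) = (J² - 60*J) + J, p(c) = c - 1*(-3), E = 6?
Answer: -274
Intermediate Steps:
p(c) = 3 + c (p(c) = c + 3 = 3 + c)
w(J) = J² - 59*J
w(p(E)) + b(176) = (3 + 6)*(-59 + (3 + 6)) + 176 = 9*(-59 + 9) + 176 = 9*(-50) + 176 = -450 + 176 = -274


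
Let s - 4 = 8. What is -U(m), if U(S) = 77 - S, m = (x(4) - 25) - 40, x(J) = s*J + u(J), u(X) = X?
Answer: -90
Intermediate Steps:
s = 12 (s = 4 + 8 = 12)
x(J) = 13*J (x(J) = 12*J + J = 13*J)
m = -13 (m = (13*4 - 25) - 40 = (52 - 25) - 40 = 27 - 40 = -13)
-U(m) = -(77 - 1*(-13)) = -(77 + 13) = -1*90 = -90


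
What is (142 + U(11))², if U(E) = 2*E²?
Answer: 147456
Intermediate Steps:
(142 + U(11))² = (142 + 2*11²)² = (142 + 2*121)² = (142 + 242)² = 384² = 147456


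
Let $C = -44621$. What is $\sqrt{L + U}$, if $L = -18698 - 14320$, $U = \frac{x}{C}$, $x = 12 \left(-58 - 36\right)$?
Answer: $\frac{15 i \sqrt{292177326338}}{44621} \approx 181.71 i$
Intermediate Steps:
$x = -1128$ ($x = 12 \left(-94\right) = -1128$)
$U = \frac{1128}{44621}$ ($U = - \frac{1128}{-44621} = \left(-1128\right) \left(- \frac{1}{44621}\right) = \frac{1128}{44621} \approx 0.02528$)
$L = -33018$
$\sqrt{L + U} = \sqrt{-33018 + \frac{1128}{44621}} = \sqrt{- \frac{1473295050}{44621}} = \frac{15 i \sqrt{292177326338}}{44621}$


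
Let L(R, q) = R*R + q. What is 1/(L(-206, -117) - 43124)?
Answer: -1/805 ≈ -0.0012422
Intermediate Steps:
L(R, q) = q + R² (L(R, q) = R² + q = q + R²)
1/(L(-206, -117) - 43124) = 1/((-117 + (-206)²) - 43124) = 1/((-117 + 42436) - 43124) = 1/(42319 - 43124) = 1/(-805) = -1/805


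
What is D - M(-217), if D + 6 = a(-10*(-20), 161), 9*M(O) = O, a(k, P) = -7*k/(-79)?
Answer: 25477/711 ≈ 35.833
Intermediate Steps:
a(k, P) = 7*k/79 (a(k, P) = -7*k*(-1/79) = 7*k/79)
M(O) = O/9
D = 926/79 (D = -6 + 7*(-10*(-20))/79 = -6 + (7/79)*200 = -6 + 1400/79 = 926/79 ≈ 11.722)
D - M(-217) = 926/79 - (-217)/9 = 926/79 - 1*(-217/9) = 926/79 + 217/9 = 25477/711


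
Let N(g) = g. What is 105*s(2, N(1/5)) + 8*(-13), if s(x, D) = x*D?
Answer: -62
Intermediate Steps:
s(x, D) = D*x
105*s(2, N(1/5)) + 8*(-13) = 105*(2/5) + 8*(-13) = 105*((1/5)*2) - 104 = 105*(2/5) - 104 = 42 - 104 = -62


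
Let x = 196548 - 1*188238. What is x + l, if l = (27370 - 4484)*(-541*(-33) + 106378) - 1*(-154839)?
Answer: 2843313815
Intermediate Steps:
x = 8310 (x = 196548 - 188238 = 8310)
l = 2843305505 (l = 22886*(17853 + 106378) + 154839 = 22886*124231 + 154839 = 2843150666 + 154839 = 2843305505)
x + l = 8310 + 2843305505 = 2843313815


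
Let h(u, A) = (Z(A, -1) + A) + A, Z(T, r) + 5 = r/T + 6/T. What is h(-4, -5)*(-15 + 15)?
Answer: 0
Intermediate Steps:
Z(T, r) = -5 + 6/T + r/T (Z(T, r) = -5 + (r/T + 6/T) = -5 + (6/T + r/T) = -5 + 6/T + r/T)
h(u, A) = 2*A + (5 - 5*A)/A (h(u, A) = ((6 - 1 - 5*A)/A + A) + A = ((5 - 5*A)/A + A) + A = (A + (5 - 5*A)/A) + A = 2*A + (5 - 5*A)/A)
h(-4, -5)*(-15 + 15) = (-5 + 2*(-5) + 5/(-5))*(-15 + 15) = (-5 - 10 + 5*(-⅕))*0 = (-5 - 10 - 1)*0 = -16*0 = 0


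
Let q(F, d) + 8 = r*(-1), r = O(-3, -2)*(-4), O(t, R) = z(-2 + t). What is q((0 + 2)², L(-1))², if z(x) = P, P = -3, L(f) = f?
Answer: 400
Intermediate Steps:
z(x) = -3
O(t, R) = -3
r = 12 (r = -3*(-4) = 12)
q(F, d) = -20 (q(F, d) = -8 + 12*(-1) = -8 - 12 = -20)
q((0 + 2)², L(-1))² = (-20)² = 400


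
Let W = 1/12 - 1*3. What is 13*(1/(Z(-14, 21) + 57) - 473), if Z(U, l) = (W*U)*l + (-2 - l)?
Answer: -10963641/1783 ≈ -6149.0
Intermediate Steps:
W = -35/12 (W = 1/12 - 3 = -35/12 ≈ -2.9167)
Z(U, l) = -2 - l - 35*U*l/12 (Z(U, l) = (-35*U/12)*l + (-2 - l) = -35*U*l/12 + (-2 - l) = -2 - l - 35*U*l/12)
13*(1/(Z(-14, 21) + 57) - 473) = 13*(1/((-2 - 1*21 - 35/12*(-14)*21) + 57) - 473) = 13*(1/((-2 - 21 + 1715/2) + 57) - 473) = 13*(1/(1669/2 + 57) - 473) = 13*(1/(1783/2) - 473) = 13*(2/1783 - 473) = 13*(-843357/1783) = -10963641/1783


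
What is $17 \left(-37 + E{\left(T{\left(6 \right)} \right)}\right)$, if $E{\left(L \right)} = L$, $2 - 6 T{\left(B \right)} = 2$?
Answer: $-629$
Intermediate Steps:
$T{\left(B \right)} = 0$ ($T{\left(B \right)} = \frac{1}{3} - \frac{1}{3} = 0$)
$17 \left(-37 + E{\left(T{\left(6 \right)} \right)}\right) = 17 \left(-37 + 0\right) = 17 \left(-37\right) = -629$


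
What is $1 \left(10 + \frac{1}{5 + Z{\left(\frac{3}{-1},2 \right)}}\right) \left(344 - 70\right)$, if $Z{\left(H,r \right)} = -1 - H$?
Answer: $\frac{19454}{7} \approx 2779.1$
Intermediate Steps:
$1 \left(10 + \frac{1}{5 + Z{\left(\frac{3}{-1},2 \right)}}\right) \left(344 - 70\right) = 1 \left(10 + \frac{1}{5 - \left(1 + \frac{3}{-1}\right)}\right) \left(344 - 70\right) = 1 \left(10 + \frac{1}{5 - \left(1 + 3 \left(-1\right)\right)}\right) 274 = 1 \left(10 + \frac{1}{5 - -2}\right) 274 = 1 \left(10 + \frac{1}{5 + \left(-1 + 3\right)}\right) 274 = 1 \left(10 + \frac{1}{5 + 2}\right) 274 = 1 \left(10 + \frac{1}{7}\right) 274 = 1 \cdot \frac{71}{7} \cdot 274 = \frac{71}{7} \cdot 274 = \frac{19454}{7}$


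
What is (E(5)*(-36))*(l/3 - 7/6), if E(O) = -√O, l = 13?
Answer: 114*√5 ≈ 254.91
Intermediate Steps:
(E(5)*(-36))*(l/3 - 7/6) = (-√5*(-36))*(13/3 - 7/6) = (36*√5)*(13*(⅓) - 7*⅙) = (36*√5)*(13/3 - 7/6) = (36*√5)*(19/6) = 114*√5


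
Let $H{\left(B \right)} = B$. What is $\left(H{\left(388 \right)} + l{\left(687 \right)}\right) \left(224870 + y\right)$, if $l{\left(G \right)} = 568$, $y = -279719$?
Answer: $-52435644$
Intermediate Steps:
$\left(H{\left(388 \right)} + l{\left(687 \right)}\right) \left(224870 + y\right) = \left(388 + 568\right) \left(224870 - 279719\right) = 956 \left(-54849\right) = -52435644$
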